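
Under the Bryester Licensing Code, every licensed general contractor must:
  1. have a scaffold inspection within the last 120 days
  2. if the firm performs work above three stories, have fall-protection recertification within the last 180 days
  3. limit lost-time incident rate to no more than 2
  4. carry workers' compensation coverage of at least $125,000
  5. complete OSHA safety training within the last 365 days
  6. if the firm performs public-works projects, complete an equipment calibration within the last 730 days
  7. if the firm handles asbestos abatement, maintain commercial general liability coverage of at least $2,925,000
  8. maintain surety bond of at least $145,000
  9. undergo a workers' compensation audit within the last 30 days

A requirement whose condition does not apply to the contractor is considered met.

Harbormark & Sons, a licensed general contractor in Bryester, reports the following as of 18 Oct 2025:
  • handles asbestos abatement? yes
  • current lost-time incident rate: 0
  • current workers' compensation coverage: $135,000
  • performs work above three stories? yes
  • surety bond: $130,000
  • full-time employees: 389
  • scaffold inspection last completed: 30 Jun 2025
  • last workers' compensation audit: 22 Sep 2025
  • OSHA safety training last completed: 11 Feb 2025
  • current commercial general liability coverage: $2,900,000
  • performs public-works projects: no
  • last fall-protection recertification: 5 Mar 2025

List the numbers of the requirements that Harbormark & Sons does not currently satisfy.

2, 7, 8

1. scaffold inspection 110 days ago vs limit 120 → met
2. condition 'performs work above three stories' holds; fall-protection recertification 227 days ago vs limit 180 → not met
3. lost-time incident rate 0 ≤ 2 → met
4. workers' compensation coverage $135,000 ≥ $125,000 → met
5. OSHA safety training 249 days ago vs limit 365 → met
6. condition 'performs public-works projects' does not hold → requirement n/a → met
7. condition 'handles asbestos abatement' holds; commercial general liability coverage $2,900,000 < $2,925,000 → not met
8. surety bond $130,000 < $145,000 → not met
9. workers' compensation audit 26 days ago vs limit 30 → met
Not met: 2, 7, 8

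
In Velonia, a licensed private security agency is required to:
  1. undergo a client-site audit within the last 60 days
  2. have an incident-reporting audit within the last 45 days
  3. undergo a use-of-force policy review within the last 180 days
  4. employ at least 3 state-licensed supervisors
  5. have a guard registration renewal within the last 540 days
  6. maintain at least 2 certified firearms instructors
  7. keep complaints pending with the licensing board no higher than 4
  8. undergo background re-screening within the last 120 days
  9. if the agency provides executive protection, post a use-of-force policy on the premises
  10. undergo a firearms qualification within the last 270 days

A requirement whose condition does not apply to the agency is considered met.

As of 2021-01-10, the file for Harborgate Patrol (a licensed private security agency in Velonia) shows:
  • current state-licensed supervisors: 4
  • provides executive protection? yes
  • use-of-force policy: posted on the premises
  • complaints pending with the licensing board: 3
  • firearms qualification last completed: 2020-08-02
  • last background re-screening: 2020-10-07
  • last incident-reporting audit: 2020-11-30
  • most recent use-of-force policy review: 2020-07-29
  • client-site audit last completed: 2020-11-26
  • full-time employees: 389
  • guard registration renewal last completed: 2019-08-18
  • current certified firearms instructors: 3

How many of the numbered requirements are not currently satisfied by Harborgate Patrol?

1. client-site audit 45 days ago vs limit 60 → met
2. incident-reporting audit 41 days ago vs limit 45 → met
3. use-of-force policy review 165 days ago vs limit 180 → met
4. state-licensed supervisors 4 ≥ 3 → met
5. guard registration renewal 511 days ago vs limit 540 → met
6. certified firearms instructors 3 ≥ 2 → met
7. complaints pending with the licensing board 3 ≤ 4 → met
8. background re-screening 95 days ago vs limit 120 → met
9. condition 'provides executive protection' holds; use-of-force policy present → met
10. firearms qualification 161 days ago vs limit 270 → met
Not met: 0 of 10

0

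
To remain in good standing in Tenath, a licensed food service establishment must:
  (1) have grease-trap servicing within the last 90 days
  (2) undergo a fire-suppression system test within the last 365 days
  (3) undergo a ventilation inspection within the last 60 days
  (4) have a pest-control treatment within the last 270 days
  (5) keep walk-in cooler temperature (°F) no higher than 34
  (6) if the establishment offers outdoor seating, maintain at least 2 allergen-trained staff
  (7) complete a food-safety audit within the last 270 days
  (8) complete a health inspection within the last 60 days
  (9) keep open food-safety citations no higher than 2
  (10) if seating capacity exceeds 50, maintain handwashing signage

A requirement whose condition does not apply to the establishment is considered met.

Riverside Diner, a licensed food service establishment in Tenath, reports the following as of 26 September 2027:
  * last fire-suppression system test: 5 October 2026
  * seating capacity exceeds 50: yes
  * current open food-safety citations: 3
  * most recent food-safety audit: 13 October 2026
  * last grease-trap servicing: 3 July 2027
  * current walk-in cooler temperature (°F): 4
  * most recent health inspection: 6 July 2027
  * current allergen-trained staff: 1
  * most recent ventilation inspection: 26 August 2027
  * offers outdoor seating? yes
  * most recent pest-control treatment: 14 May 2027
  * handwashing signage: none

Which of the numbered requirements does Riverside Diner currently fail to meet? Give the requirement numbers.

6, 7, 8, 9, 10

1. grease-trap servicing 85 days ago vs limit 90 → met
2. fire-suppression system test 356 days ago vs limit 365 → met
3. ventilation inspection 31 days ago vs limit 60 → met
4. pest-control treatment 135 days ago vs limit 270 → met
5. walk-in cooler temperature (°F) 4 ≤ 34 → met
6. condition 'offers outdoor seating' holds; allergen-trained staff 1 < 2 → not met
7. food-safety audit 348 days ago vs limit 270 → not met
8. health inspection 82 days ago vs limit 60 → not met
9. open food-safety citations 3 > 2 → not met
10. condition 'seating capacity exceeds 50' holds; handwashing signage absent → not met
Not met: 6, 7, 8, 9, 10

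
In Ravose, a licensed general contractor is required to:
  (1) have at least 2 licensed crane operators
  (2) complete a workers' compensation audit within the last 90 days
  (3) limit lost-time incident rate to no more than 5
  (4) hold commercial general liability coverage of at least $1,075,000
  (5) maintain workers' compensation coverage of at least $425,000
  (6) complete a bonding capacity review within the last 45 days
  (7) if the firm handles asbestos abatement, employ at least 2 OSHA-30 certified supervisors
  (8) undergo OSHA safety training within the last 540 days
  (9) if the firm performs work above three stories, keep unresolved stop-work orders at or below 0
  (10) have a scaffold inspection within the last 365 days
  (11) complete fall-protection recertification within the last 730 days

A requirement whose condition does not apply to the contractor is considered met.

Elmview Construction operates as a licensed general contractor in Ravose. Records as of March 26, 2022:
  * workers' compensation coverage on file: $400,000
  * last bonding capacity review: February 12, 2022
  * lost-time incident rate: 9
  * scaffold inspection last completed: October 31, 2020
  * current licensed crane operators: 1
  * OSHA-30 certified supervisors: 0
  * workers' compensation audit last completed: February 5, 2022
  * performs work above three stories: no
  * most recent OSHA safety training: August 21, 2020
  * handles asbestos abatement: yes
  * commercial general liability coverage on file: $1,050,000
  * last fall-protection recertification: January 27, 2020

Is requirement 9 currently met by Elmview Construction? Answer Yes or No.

Yes

9. condition 'performs work above three stories' does not hold → requirement n/a → met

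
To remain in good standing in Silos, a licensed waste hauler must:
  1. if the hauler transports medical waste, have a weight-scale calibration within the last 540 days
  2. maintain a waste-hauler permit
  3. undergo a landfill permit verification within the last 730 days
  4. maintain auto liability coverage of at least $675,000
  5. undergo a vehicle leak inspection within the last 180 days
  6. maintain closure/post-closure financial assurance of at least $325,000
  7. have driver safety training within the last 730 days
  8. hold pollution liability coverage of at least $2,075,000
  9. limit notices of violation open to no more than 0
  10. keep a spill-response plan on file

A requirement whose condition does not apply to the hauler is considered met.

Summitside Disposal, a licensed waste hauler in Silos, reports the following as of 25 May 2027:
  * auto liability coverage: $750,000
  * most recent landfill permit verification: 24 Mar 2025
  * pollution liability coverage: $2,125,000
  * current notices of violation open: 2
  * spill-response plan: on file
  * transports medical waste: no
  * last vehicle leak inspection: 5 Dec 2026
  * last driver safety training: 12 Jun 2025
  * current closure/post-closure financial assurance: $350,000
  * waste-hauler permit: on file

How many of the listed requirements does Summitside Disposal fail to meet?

1. condition 'transports medical waste' does not hold → requirement n/a → met
2. waste-hauler permit present → met
3. landfill permit verification 792 days ago vs limit 730 → not met
4. auto liability coverage $750,000 ≥ $675,000 → met
5. vehicle leak inspection 171 days ago vs limit 180 → met
6. closure/post-closure financial assurance $350,000 ≥ $325,000 → met
7. driver safety training 712 days ago vs limit 730 → met
8. pollution liability coverage $2,125,000 ≥ $2,075,000 → met
9. notices of violation open 2 > 0 → not met
10. spill-response plan present → met
Not met: 2 of 10

2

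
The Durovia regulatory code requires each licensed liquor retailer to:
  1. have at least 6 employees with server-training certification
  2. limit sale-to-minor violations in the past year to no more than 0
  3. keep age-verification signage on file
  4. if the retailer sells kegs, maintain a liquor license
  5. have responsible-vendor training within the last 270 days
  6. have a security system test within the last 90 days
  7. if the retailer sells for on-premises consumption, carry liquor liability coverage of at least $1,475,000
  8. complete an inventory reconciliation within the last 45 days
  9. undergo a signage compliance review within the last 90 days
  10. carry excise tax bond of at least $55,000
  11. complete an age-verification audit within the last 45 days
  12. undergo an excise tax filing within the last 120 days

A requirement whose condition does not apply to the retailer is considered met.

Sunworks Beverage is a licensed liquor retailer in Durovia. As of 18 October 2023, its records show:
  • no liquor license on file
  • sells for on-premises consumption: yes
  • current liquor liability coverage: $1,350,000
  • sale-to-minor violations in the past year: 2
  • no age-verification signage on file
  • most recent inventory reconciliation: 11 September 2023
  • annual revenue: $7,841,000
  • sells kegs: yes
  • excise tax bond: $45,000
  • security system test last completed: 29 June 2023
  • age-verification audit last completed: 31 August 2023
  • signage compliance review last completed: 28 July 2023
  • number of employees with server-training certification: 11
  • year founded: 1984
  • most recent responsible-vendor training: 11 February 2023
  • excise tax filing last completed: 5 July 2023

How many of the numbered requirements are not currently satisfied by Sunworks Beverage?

1. employees with server-training certification 11 ≥ 6 → met
2. sale-to-minor violations in the past year 2 > 0 → not met
3. age-verification signage absent → not met
4. condition 'sells kegs' holds; liquor license absent → not met
5. responsible-vendor training 249 days ago vs limit 270 → met
6. security system test 111 days ago vs limit 90 → not met
7. condition 'sells for on-premises consumption' holds; liquor liability coverage $1,350,000 < $1,475,000 → not met
8. inventory reconciliation 37 days ago vs limit 45 → met
9. signage compliance review 82 days ago vs limit 90 → met
10. excise tax bond $45,000 < $55,000 → not met
11. age-verification audit 48 days ago vs limit 45 → not met
12. excise tax filing 105 days ago vs limit 120 → met
Not met: 7 of 12

7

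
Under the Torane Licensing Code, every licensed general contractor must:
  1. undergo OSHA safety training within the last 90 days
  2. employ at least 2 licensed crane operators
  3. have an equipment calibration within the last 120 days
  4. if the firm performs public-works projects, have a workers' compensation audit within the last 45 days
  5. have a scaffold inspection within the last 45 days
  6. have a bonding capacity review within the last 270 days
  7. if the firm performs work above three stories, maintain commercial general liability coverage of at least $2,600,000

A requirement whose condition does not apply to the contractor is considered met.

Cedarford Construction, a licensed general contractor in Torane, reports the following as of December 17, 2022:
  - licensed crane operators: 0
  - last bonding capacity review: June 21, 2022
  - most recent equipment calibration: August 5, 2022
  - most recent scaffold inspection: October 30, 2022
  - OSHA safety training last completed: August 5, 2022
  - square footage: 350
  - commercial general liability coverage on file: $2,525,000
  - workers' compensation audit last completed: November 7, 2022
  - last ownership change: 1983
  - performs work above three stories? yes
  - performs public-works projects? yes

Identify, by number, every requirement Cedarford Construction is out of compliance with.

1. OSHA safety training 134 days ago vs limit 90 → not met
2. licensed crane operators 0 < 2 → not met
3. equipment calibration 134 days ago vs limit 120 → not met
4. condition 'performs public-works projects' holds; workers' compensation audit 40 days ago vs limit 45 → met
5. scaffold inspection 48 days ago vs limit 45 → not met
6. bonding capacity review 179 days ago vs limit 270 → met
7. condition 'performs work above three stories' holds; commercial general liability coverage $2,525,000 < $2,600,000 → not met
Not met: 1, 2, 3, 5, 7

1, 2, 3, 5, 7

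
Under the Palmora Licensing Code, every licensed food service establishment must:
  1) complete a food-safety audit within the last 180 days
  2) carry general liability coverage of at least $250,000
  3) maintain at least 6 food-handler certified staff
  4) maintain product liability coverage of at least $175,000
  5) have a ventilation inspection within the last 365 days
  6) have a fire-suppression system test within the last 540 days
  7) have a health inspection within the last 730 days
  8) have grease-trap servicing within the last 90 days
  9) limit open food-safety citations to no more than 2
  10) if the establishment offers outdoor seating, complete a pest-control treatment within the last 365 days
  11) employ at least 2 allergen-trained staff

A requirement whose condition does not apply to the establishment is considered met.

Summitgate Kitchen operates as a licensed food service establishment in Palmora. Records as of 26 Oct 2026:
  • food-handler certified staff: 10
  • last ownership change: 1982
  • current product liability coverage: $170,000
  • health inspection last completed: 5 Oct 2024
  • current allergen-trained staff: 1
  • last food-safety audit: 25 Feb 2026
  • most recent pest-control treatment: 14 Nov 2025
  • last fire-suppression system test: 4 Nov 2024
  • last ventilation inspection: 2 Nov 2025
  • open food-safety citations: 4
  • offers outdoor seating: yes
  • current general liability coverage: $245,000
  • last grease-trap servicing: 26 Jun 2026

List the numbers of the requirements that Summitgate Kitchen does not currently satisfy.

1. food-safety audit 243 days ago vs limit 180 → not met
2. general liability coverage $245,000 < $250,000 → not met
3. food-handler certified staff 10 ≥ 6 → met
4. product liability coverage $170,000 < $175,000 → not met
5. ventilation inspection 358 days ago vs limit 365 → met
6. fire-suppression system test 721 days ago vs limit 540 → not met
7. health inspection 751 days ago vs limit 730 → not met
8. grease-trap servicing 122 days ago vs limit 90 → not met
9. open food-safety citations 4 > 2 → not met
10. condition 'offers outdoor seating' holds; pest-control treatment 346 days ago vs limit 365 → met
11. allergen-trained staff 1 < 2 → not met
Not met: 1, 2, 4, 6, 7, 8, 9, 11

1, 2, 4, 6, 7, 8, 9, 11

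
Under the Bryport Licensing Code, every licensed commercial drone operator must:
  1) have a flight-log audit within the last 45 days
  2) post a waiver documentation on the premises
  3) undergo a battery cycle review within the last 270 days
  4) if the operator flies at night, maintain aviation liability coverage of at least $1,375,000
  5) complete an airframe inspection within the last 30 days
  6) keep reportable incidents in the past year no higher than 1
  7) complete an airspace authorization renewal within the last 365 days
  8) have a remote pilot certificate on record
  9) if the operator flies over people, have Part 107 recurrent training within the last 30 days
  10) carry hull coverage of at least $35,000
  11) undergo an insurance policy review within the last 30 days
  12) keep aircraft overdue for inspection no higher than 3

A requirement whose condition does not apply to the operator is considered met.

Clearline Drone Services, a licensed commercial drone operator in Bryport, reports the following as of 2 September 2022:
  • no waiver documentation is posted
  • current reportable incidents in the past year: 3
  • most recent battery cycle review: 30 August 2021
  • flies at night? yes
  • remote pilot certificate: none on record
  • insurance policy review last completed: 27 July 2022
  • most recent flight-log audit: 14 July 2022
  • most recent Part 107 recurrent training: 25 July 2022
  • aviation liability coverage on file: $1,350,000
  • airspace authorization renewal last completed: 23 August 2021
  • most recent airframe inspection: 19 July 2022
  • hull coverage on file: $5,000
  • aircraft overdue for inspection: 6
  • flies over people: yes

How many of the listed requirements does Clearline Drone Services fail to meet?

1. flight-log audit 50 days ago vs limit 45 → not met
2. waiver documentation absent → not met
3. battery cycle review 368 days ago vs limit 270 → not met
4. condition 'flies at night' holds; aviation liability coverage $1,350,000 < $1,375,000 → not met
5. airframe inspection 45 days ago vs limit 30 → not met
6. reportable incidents in the past year 3 > 1 → not met
7. airspace authorization renewal 375 days ago vs limit 365 → not met
8. remote pilot certificate absent → not met
9. condition 'flies over people' holds; Part 107 recurrent training 39 days ago vs limit 30 → not met
10. hull coverage $5,000 < $35,000 → not met
11. insurance policy review 37 days ago vs limit 30 → not met
12. aircraft overdue for inspection 6 > 3 → not met
Not met: 12 of 12

12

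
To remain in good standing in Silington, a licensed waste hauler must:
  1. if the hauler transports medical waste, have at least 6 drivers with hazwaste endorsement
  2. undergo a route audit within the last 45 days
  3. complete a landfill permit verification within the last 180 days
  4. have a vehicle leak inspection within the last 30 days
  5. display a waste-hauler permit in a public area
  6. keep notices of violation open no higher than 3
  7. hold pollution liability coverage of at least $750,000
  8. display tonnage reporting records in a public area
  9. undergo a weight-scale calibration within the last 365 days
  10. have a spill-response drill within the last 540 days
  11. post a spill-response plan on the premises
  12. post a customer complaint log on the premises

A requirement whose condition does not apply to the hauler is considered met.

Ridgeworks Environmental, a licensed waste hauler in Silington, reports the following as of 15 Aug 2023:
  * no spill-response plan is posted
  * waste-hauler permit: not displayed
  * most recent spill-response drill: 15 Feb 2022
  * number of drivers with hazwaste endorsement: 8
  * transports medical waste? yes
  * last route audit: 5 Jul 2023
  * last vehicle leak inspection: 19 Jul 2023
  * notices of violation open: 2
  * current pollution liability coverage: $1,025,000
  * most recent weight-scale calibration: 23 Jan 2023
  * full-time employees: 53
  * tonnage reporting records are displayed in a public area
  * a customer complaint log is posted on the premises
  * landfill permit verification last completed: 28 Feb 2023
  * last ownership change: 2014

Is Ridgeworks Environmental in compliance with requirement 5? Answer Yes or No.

No

5. waste-hauler permit absent → not met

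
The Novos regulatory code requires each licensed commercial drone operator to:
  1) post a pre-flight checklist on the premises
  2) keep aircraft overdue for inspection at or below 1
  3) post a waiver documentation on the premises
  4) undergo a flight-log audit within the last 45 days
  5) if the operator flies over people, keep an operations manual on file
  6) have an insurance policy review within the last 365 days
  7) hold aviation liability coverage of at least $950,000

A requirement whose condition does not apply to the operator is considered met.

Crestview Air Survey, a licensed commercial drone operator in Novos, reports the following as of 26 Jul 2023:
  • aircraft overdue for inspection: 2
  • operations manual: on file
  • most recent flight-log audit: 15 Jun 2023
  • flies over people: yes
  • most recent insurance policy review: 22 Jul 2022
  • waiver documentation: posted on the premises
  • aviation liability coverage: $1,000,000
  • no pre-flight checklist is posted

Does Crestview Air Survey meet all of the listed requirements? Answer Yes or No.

No

1. pre-flight checklist absent → not met
2. aircraft overdue for inspection 2 > 1 → not met
3. waiver documentation present → met
4. flight-log audit 41 days ago vs limit 45 → met
5. condition 'flies over people' holds; operations manual present → met
6. insurance policy review 369 days ago vs limit 365 → not met
7. aviation liability coverage $1,000,000 ≥ $950,000 → met
Not met: 1, 2, 6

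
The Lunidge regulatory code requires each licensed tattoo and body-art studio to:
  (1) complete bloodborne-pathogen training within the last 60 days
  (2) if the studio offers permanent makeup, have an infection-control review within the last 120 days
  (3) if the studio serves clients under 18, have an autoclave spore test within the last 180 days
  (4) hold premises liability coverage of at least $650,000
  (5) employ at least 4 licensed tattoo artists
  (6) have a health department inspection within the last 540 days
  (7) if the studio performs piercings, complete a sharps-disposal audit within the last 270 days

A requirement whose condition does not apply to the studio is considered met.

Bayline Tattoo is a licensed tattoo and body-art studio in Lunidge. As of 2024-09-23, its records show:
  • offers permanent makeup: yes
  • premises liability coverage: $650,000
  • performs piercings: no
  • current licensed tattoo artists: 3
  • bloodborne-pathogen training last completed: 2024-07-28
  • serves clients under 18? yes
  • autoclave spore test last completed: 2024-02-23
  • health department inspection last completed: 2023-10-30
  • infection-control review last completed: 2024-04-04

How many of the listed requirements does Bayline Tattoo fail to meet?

1. bloodborne-pathogen training 57 days ago vs limit 60 → met
2. condition 'offers permanent makeup' holds; infection-control review 172 days ago vs limit 120 → not met
3. condition 'serves clients under 18' holds; autoclave spore test 213 days ago vs limit 180 → not met
4. premises liability coverage $650,000 ≥ $650,000 → met
5. licensed tattoo artists 3 < 4 → not met
6. health department inspection 329 days ago vs limit 540 → met
7. condition 'performs piercings' does not hold → requirement n/a → met
Not met: 3 of 7

3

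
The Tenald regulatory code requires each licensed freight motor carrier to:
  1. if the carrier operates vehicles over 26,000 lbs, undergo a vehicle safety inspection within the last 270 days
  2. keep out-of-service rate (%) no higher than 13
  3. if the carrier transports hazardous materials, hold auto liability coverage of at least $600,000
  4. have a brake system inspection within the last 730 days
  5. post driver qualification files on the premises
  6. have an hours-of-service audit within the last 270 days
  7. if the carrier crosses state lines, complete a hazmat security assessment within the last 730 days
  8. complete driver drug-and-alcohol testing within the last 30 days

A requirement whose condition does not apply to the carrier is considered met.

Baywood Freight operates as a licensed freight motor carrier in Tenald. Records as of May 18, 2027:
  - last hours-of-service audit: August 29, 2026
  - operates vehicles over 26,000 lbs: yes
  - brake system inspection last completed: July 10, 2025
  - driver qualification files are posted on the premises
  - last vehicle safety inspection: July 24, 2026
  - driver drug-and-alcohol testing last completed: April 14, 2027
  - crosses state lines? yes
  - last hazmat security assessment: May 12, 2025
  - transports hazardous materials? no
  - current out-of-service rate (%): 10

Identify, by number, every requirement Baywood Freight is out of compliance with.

1. condition 'operates vehicles over 26,000 lbs' holds; vehicle safety inspection 298 days ago vs limit 270 → not met
2. out-of-service rate (%) 10 ≤ 13 → met
3. condition 'transports hazardous materials' does not hold → requirement n/a → met
4. brake system inspection 677 days ago vs limit 730 → met
5. driver qualification files present → met
6. hours-of-service audit 262 days ago vs limit 270 → met
7. condition 'crosses state lines' holds; hazmat security assessment 736 days ago vs limit 730 → not met
8. driver drug-and-alcohol testing 34 days ago vs limit 30 → not met
Not met: 1, 7, 8

1, 7, 8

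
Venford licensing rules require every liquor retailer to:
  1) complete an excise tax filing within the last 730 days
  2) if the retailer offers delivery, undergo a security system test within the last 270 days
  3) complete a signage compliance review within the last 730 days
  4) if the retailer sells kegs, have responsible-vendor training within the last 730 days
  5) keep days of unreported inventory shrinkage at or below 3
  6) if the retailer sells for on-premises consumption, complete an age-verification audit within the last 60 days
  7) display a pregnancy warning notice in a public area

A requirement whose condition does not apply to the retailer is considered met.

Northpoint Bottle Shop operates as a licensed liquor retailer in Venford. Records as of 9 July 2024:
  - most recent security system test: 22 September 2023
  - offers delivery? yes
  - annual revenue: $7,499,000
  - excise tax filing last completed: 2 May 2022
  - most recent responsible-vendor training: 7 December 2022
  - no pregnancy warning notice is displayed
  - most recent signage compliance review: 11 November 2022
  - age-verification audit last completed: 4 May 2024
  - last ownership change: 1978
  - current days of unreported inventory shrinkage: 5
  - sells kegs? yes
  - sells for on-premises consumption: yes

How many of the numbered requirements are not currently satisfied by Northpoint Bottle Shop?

5

1. excise tax filing 799 days ago vs limit 730 → not met
2. condition 'offers delivery' holds; security system test 291 days ago vs limit 270 → not met
3. signage compliance review 606 days ago vs limit 730 → met
4. condition 'sells kegs' holds; responsible-vendor training 580 days ago vs limit 730 → met
5. days of unreported inventory shrinkage 5 > 3 → not met
6. condition 'sells for on-premises consumption' holds; age-verification audit 66 days ago vs limit 60 → not met
7. pregnancy warning notice absent → not met
Not met: 5 of 7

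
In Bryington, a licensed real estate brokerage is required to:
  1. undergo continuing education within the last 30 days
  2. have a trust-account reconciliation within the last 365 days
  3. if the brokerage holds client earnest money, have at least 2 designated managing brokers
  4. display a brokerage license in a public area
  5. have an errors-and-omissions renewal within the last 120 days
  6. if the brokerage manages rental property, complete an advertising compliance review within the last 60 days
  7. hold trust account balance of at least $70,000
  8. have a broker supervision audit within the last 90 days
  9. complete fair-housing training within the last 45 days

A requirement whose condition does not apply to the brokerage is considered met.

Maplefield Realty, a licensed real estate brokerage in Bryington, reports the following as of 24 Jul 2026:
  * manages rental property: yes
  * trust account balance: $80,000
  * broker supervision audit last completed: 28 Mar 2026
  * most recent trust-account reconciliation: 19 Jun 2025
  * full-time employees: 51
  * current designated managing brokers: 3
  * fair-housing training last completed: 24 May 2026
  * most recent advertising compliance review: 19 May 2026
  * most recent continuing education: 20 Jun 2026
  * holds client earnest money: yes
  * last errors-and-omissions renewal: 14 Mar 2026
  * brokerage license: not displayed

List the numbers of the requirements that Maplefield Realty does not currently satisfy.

1. continuing education 34 days ago vs limit 30 → not met
2. trust-account reconciliation 400 days ago vs limit 365 → not met
3. condition 'holds client earnest money' holds; designated managing brokers 3 ≥ 2 → met
4. brokerage license absent → not met
5. errors-and-omissions renewal 132 days ago vs limit 120 → not met
6. condition 'manages rental property' holds; advertising compliance review 66 days ago vs limit 60 → not met
7. trust account balance $80,000 ≥ $70,000 → met
8. broker supervision audit 118 days ago vs limit 90 → not met
9. fair-housing training 61 days ago vs limit 45 → not met
Not met: 1, 2, 4, 5, 6, 8, 9

1, 2, 4, 5, 6, 8, 9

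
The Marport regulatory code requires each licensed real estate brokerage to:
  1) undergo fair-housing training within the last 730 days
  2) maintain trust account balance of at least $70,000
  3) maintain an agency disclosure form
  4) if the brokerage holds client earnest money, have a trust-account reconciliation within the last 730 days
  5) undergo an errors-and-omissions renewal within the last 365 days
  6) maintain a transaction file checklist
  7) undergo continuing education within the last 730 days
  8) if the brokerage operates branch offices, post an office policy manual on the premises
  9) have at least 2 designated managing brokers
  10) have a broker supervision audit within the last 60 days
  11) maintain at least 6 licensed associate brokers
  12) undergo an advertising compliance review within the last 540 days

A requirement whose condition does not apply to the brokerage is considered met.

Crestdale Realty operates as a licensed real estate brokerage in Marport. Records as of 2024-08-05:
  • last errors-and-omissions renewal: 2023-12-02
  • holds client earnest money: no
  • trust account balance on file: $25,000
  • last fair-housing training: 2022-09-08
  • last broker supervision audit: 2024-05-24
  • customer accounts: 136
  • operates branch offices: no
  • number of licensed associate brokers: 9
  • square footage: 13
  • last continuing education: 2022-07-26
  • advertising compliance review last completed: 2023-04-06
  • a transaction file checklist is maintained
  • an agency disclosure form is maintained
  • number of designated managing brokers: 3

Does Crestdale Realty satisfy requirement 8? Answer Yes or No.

8. condition 'operates branch offices' does not hold → requirement n/a → met

Yes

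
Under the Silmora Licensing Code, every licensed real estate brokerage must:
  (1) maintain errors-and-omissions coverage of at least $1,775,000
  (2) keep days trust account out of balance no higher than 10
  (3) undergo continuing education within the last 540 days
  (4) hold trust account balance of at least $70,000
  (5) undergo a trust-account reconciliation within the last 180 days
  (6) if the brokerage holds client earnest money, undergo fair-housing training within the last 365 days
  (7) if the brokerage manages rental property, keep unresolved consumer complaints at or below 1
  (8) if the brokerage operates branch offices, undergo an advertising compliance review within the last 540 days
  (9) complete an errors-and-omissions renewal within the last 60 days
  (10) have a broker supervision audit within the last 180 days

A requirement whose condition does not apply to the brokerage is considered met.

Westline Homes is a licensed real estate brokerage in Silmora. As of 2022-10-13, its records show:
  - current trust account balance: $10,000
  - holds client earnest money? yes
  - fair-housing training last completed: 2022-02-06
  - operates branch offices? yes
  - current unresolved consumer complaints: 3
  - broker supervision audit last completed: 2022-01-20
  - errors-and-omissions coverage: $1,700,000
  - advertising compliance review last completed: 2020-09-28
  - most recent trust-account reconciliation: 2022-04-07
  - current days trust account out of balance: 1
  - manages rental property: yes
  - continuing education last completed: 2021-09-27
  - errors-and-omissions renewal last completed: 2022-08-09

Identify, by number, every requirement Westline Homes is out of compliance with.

1, 4, 5, 7, 8, 9, 10

1. errors-and-omissions coverage $1,700,000 < $1,775,000 → not met
2. days trust account out of balance 1 ≤ 10 → met
3. continuing education 381 days ago vs limit 540 → met
4. trust account balance $10,000 < $70,000 → not met
5. trust-account reconciliation 189 days ago vs limit 180 → not met
6. condition 'holds client earnest money' holds; fair-housing training 249 days ago vs limit 365 → met
7. condition 'manages rental property' holds; unresolved consumer complaints 3 > 1 → not met
8. condition 'operates branch offices' holds; advertising compliance review 745 days ago vs limit 540 → not met
9. errors-and-omissions renewal 65 days ago vs limit 60 → not met
10. broker supervision audit 266 days ago vs limit 180 → not met
Not met: 1, 4, 5, 7, 8, 9, 10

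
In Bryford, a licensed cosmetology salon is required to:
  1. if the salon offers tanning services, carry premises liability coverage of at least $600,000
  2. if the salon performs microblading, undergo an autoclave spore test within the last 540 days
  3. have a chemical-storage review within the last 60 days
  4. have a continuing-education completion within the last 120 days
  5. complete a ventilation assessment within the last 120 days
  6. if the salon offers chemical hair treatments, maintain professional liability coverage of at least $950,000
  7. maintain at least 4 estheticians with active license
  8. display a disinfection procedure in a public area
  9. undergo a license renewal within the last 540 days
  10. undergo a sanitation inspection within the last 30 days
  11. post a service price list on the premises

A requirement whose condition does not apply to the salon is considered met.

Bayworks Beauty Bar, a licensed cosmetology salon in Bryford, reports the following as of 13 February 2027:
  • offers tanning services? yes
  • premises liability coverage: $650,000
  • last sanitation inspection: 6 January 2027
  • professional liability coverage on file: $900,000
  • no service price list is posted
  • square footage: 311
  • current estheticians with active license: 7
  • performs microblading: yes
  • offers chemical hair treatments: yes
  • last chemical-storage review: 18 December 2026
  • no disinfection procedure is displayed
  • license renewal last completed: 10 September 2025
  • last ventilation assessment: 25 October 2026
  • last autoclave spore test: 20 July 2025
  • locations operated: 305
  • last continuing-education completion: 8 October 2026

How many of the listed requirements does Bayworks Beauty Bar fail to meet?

1. condition 'offers tanning services' holds; premises liability coverage $650,000 ≥ $600,000 → met
2. condition 'performs microblading' holds; autoclave spore test 573 days ago vs limit 540 → not met
3. chemical-storage review 57 days ago vs limit 60 → met
4. continuing-education completion 128 days ago vs limit 120 → not met
5. ventilation assessment 111 days ago vs limit 120 → met
6. condition 'offers chemical hair treatments' holds; professional liability coverage $900,000 < $950,000 → not met
7. estheticians with active license 7 ≥ 4 → met
8. disinfection procedure absent → not met
9. license renewal 521 days ago vs limit 540 → met
10. sanitation inspection 38 days ago vs limit 30 → not met
11. service price list absent → not met
Not met: 6 of 11

6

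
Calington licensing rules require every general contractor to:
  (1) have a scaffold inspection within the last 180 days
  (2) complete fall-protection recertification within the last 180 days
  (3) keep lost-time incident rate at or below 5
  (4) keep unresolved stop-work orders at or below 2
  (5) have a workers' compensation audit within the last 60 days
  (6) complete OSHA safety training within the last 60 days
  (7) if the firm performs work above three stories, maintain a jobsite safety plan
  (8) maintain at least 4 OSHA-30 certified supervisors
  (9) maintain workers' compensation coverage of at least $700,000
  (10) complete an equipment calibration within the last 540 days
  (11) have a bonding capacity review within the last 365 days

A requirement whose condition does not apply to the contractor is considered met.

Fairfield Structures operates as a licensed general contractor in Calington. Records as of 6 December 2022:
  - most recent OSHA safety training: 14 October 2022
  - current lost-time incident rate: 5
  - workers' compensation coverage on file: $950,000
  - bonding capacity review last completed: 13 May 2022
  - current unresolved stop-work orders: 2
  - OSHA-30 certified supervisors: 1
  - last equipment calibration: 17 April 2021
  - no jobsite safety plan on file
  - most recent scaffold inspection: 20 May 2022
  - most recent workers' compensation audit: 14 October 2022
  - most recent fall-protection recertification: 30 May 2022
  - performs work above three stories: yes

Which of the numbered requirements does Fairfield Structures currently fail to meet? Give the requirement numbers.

1, 2, 7, 8, 10

1. scaffold inspection 200 days ago vs limit 180 → not met
2. fall-protection recertification 190 days ago vs limit 180 → not met
3. lost-time incident rate 5 ≤ 5 → met
4. unresolved stop-work orders 2 ≤ 2 → met
5. workers' compensation audit 53 days ago vs limit 60 → met
6. OSHA safety training 53 days ago vs limit 60 → met
7. condition 'performs work above three stories' holds; jobsite safety plan absent → not met
8. OSHA-30 certified supervisors 1 < 4 → not met
9. workers' compensation coverage $950,000 ≥ $700,000 → met
10. equipment calibration 598 days ago vs limit 540 → not met
11. bonding capacity review 207 days ago vs limit 365 → met
Not met: 1, 2, 7, 8, 10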